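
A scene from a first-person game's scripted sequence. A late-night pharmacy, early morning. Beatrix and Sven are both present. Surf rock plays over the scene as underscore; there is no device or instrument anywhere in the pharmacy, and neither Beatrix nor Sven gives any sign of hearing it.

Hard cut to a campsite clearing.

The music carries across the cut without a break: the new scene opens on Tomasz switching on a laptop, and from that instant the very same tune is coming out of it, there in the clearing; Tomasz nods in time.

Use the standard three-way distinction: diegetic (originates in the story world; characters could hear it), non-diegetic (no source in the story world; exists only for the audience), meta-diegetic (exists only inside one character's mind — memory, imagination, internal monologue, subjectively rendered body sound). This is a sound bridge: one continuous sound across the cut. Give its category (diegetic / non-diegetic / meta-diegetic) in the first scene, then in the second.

Scene one: there's no in-world source anywhere and no character hears it — underscore for the audience only → non-diegetic.
Scene two: once Tomasz turns on a laptop, the music has a real source in the story world and Tomasz reacts to it → diegetic.

non-diegetic, diegetic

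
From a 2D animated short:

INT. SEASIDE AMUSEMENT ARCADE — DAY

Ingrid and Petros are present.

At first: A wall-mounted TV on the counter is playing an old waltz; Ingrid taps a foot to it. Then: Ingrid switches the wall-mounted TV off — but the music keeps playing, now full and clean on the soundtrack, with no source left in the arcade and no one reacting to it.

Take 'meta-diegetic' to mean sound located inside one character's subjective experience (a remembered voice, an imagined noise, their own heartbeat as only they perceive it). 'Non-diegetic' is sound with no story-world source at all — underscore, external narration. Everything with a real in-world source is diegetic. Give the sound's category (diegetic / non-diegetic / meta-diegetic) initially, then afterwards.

diegetic, non-diegetic

Initially: a wall-mounted TV is a real in-scene source and Ingrid reacts to it → diegetic.
Afterwards: there is no longer any in-world source and no one can hear it — it has become underscore → non-diegetic.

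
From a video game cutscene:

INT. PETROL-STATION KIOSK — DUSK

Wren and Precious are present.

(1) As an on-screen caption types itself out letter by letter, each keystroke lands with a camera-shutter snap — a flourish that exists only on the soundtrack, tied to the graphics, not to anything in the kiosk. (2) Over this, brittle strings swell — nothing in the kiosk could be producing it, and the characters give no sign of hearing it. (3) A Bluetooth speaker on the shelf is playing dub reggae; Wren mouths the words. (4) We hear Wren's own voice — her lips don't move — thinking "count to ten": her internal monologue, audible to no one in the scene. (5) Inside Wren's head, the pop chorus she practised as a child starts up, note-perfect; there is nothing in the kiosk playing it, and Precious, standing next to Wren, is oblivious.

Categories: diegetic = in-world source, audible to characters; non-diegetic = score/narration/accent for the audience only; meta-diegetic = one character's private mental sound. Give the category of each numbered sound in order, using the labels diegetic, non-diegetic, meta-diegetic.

(1) the caption isn't part of the story world, so neither is the sound tied to it → non-diegetic.
(2) is non-diegetic: score with no on-screen or off-screen source; it exists for the audience alone.
(3) is diegetic: a Bluetooth speaker is a physical source in the scene and Wren reacts to it.
(4) is meta-diegetic: internal monologue — inside Wren's mind, not spoken into the scene.
Sound (5): it lives in Wren's subjectivity, not in the kiosk, so meta-diegetic.

non-diegetic, non-diegetic, diegetic, meta-diegetic, meta-diegetic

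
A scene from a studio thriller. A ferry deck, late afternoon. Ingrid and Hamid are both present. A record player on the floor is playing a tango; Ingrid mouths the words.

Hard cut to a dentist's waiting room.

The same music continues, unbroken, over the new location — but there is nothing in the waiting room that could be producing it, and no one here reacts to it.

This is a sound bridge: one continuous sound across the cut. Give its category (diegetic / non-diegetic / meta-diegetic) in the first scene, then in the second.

diegetic, non-diegetic

Scene one: a record player is an on-screen source and Ingrid reacts to it → diegetic.
Scene two: there is no source in the waiting room and no one hears it — it's now underscore → non-diegetic.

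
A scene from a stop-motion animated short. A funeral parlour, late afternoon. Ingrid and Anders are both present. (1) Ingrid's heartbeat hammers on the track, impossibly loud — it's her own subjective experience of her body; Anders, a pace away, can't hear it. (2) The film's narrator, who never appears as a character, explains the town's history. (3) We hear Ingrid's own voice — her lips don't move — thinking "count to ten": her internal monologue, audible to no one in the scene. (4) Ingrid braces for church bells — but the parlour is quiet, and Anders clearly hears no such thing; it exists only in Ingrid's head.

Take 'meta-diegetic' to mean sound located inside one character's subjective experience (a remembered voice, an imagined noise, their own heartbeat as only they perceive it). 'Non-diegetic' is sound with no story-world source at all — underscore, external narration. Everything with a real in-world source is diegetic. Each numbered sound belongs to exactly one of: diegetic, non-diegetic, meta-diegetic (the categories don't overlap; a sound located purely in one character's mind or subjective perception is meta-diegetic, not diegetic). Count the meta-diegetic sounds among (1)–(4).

(1) is meta-diegetic: it's Ingrid's internal bodily sensation rendered as sound; only Ingrid 'hears' it.
(2) is non-diegetic: the narrator exists outside the story world, addressing only the audience.
Sound (3): it's Ingrid's unspoken thought, heard only by the audience via her subjectivity, so meta-diegetic.
(4) is meta-diegetic: subjective to Ingrid: the parlour is silent and Anders hears nothing.
Meta-diegetic: (1), (3), (4) — that's 3.

3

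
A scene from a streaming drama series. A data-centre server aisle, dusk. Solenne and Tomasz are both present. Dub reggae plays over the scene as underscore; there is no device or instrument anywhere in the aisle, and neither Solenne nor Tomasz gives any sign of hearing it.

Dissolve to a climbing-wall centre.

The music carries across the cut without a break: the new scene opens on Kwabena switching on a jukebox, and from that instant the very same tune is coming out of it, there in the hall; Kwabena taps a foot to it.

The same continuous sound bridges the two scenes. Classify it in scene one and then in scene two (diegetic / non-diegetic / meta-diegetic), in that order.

Scene one: there's no in-world source anywhere and no character hears it — underscore for the audience only → non-diegetic.
Scene two: once Kwabena turns on a jukebox, the music has a real source in the story world and Kwabena reacts to it → diegetic.

non-diegetic, diegetic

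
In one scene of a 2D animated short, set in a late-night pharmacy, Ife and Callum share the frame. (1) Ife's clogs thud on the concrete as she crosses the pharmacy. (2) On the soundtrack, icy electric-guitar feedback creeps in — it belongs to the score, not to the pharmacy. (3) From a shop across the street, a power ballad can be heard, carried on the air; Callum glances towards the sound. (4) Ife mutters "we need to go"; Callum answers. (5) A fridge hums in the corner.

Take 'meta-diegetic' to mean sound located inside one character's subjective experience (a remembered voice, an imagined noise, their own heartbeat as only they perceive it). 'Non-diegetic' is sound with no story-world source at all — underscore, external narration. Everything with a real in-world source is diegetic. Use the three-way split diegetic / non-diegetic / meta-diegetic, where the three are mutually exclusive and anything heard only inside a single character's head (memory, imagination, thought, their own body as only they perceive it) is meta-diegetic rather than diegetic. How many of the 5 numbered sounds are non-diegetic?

1

Sound (1): it's the physical sound of Ife moving in the space, so diegetic.
(2) is non-diegetic: it has no source in the story world and no character can hear it — it's underscore.
(3) it's coming from a shop across the street — a location within the story world — and Callum reacts → diegetic.
Sound (4): on-screen dialogue — Ife speaks and Callum is there to hear, so diegetic.
Sound (5): a fridge is part of the location's real environment, so diegetic.
Non-diegetic: (2) — that's 1.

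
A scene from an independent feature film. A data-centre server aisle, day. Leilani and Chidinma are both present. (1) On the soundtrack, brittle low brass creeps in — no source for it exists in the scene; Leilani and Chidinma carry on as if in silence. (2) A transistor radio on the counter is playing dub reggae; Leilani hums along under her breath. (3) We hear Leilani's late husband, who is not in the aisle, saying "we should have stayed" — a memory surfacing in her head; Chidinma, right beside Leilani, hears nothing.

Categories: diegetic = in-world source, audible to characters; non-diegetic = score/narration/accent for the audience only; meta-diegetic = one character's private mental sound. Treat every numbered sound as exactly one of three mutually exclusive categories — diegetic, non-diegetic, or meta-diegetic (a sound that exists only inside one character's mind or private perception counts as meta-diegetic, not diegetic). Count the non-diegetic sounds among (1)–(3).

(1) is non-diegetic: nothing in the aisle produces it and the characters don't hear it — pure soundtrack.
(2) the music comes from an on-screen device that Leilani responds to → diegetic.
(3) is meta-diegetic: the voice is a memory playing only inside Leilani's mind; Chidinma can't hear it.
So 1 of the 3 is non-diegetic: (1).

1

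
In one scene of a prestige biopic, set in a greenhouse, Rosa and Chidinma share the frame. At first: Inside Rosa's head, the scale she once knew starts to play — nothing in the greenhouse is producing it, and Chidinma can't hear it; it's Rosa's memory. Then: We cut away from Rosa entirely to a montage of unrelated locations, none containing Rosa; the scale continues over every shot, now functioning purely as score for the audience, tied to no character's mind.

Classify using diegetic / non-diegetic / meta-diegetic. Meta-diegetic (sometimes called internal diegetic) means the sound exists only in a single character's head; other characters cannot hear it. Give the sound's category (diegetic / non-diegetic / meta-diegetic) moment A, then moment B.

meta-diegetic, non-diegetic

Moment A: the music lives inside Rosa's mind alone; Chidinma can't hear it → meta-diegetic.
Moment B: once it plays over shots Rosa isn't in, detached from any character's subjectivity, it's conventional underscore → non-diegetic.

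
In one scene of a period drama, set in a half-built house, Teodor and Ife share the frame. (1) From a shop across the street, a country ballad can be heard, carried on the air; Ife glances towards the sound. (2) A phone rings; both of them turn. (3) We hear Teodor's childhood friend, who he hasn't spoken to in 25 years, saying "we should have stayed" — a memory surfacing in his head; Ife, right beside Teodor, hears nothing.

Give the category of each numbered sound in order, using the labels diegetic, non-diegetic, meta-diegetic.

Sound (1): off-screen diegetic: the source is out of frame but still in the story's space, so diegetic.
(2) a phone is a real object/event in the scene's world → diegetic.
Sound (3): it's Teodor's recollection rendered as sound; the other character can't hear it, so meta-diegetic.

diegetic, diegetic, meta-diegetic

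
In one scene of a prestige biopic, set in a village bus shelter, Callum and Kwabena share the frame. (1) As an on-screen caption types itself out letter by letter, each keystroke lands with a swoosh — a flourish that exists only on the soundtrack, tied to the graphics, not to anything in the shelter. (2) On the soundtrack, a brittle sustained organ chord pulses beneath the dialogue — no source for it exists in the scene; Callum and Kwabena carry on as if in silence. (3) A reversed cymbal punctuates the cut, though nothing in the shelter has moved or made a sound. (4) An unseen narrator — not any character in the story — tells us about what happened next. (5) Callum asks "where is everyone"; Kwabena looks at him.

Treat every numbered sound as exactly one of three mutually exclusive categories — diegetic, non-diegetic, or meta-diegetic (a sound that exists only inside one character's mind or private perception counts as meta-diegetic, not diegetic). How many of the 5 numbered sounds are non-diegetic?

4

(1) is non-diegetic: the caption isn't part of the story world, so neither is the sound tied to it.
Sound (2): nothing in the shelter produces it and the characters don't hear it — pure soundtrack, so non-diegetic.
(3) is non-diegetic: nothing in the scene produces it; it's an accent added for the audience.
(4) is non-diegetic: external voice-over — not a character, not heard by anyone in the scene.
Sound (5): spoken by a character present in the story world, so diegetic.
Non-diegetic: (1), (2), (3), (4) — that's 4.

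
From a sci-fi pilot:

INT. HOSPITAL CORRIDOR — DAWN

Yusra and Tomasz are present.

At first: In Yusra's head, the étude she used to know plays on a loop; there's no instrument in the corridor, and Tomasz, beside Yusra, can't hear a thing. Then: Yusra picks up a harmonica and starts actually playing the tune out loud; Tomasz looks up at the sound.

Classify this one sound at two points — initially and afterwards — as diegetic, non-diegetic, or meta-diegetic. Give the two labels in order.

Initially: the tune exists only as Yusra's private memory; Tomasz can't hear it → meta-diegetic.
Afterwards: Yusra is now producing it live on a harmonica, in the room, and Tomasz hears it → diegetic.

meta-diegetic, diegetic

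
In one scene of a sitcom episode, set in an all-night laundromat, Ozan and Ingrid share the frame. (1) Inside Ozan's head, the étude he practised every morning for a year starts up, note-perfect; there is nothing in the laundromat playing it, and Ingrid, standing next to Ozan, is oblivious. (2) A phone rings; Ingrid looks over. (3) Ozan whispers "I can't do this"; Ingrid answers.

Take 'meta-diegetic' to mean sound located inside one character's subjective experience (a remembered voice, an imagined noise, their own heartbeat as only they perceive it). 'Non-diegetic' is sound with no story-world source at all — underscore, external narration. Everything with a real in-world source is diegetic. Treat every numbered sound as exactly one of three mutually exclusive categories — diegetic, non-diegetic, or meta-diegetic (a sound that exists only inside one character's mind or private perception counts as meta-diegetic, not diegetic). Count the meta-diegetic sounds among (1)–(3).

1

(1) is meta-diegetic: remembered music, private to Ozan — Ingrid is oblivious because it isn't in the room.
(2) is diegetic: an in-world source (a phone); characters could hear it.
(3) spoken by a character present in the story world → diegetic.
Meta-diegetic: (1) — that's 1.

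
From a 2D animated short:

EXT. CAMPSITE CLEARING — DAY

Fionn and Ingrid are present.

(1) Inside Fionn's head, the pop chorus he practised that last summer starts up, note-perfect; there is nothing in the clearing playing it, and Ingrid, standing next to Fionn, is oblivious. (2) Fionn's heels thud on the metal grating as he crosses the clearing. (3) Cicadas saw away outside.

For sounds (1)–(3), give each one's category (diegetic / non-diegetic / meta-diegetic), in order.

(1) it lives in Fionn's subjectivity, not in the clearing → meta-diegetic.
(2) is diegetic: Fionn's footsteps are produced in the story world.
(3) it's the actual ambient sound of the location → diegetic.

meta-diegetic, diegetic, diegetic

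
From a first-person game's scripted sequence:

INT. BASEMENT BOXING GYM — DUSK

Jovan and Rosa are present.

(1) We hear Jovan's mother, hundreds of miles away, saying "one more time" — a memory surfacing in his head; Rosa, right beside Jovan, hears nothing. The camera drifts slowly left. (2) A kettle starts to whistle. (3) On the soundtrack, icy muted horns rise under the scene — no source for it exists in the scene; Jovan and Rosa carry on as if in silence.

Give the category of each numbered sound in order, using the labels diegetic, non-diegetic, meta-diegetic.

meta-diegetic, diegetic, non-diegetic

(1) it's Jovan's recollection rendered as sound; the other character can't hear it → meta-diegetic.
(2) a kettle is a real object/event in the scene's world → diegetic.
Sound (3): score with no on-screen or off-screen source; it exists for the audience alone, so non-diegetic.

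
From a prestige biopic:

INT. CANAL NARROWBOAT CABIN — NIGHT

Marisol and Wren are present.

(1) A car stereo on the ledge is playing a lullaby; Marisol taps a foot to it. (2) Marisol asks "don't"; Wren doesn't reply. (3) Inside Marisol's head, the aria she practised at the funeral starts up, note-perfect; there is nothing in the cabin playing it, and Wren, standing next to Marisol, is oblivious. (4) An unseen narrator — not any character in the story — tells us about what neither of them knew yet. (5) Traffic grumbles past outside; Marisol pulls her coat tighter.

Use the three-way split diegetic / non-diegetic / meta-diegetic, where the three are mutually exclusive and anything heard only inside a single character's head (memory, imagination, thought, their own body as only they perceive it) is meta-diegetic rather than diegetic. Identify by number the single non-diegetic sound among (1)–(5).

4

(1) source music from a car stereo, which exists in the story world → diegetic.
Sound (2): Marisol is a character speaking aloud in the scene, so diegetic.
(3) remembered music, private to Marisol — Wren is oblivious because it isn't in the room → meta-diegetic.
(4) is non-diegetic: commentary laid over the scene from outside the fiction.
(5) it's the actual ambient sound of the location → diegetic.
Only (4) is non-diegetic.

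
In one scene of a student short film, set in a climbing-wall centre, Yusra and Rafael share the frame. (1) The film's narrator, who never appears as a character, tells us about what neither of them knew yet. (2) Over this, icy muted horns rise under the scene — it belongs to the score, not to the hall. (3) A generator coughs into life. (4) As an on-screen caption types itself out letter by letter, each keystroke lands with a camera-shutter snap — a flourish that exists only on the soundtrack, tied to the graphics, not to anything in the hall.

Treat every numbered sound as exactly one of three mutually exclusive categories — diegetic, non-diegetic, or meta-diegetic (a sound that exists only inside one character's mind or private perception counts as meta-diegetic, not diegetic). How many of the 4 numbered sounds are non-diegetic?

(1) external voice-over — not a character, not heard by anyone in the scene → non-diegetic.
(2) is non-diegetic: nothing in the hall produces it and the characters don't hear it — pure soundtrack.
(3) an in-world source (a generator); characters could hear it → diegetic.
(4) is non-diegetic: it accompanies on-screen graphics, not anything inside the story world.
So 3 of the 4 are non-diegetic: (1), (2), (4).

3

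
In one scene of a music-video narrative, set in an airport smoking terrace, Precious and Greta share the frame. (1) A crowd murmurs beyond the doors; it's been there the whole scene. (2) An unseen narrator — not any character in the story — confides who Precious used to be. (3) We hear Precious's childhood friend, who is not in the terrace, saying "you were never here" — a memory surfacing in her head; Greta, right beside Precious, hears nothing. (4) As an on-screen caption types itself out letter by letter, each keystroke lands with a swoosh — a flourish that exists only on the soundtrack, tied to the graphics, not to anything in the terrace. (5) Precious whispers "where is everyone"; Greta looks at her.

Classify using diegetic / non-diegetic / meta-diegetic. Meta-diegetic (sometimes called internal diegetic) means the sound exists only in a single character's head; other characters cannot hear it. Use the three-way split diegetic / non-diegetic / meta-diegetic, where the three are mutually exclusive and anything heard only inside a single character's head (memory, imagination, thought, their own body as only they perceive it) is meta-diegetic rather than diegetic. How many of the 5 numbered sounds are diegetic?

2

(1) is diegetic: it's the actual ambient sound of the location.
Sound (2): commentary laid over the scene from outside the fiction, so non-diegetic.
(3) is meta-diegetic: the voice is a memory playing only inside Precious's mind; Greta can't hear it.
Sound (4): the caption isn't part of the story world, so neither is the sound tied to it, so non-diegetic.
Sound (5): spoken by a character present in the story world, so diegetic.
So 2 of the 5 are diegetic: (1), (5).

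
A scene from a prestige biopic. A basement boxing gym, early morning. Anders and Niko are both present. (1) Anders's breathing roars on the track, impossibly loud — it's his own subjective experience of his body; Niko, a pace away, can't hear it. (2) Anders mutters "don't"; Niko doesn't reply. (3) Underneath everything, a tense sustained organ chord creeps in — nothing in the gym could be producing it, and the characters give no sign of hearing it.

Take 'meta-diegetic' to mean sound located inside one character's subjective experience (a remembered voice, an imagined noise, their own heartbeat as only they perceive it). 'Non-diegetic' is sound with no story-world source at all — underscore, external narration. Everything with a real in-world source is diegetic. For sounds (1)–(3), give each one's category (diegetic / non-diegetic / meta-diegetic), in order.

meta-diegetic, diegetic, non-diegetic

Sound (1): a subjective body sound — Anders's private perception, inaudible to Niko, so meta-diegetic.
(2) is diegetic: spoken by a character present in the story world.
Sound (3): score with no on-screen or off-screen source; it exists for the audience alone, so non-diegetic.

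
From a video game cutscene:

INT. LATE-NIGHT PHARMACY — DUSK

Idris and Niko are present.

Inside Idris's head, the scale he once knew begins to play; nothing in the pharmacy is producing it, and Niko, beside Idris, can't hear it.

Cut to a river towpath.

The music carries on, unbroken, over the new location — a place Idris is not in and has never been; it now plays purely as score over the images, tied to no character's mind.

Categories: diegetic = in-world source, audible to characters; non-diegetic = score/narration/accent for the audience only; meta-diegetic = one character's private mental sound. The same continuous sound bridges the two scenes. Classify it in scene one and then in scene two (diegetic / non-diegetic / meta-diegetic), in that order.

Scene one: the music exists only inside Idris's mind; Niko can't hear it → meta-diegetic.
Scene two: it's detached from Idris entirely and plays over unrelated images with no in-world source — conventional underscore → non-diegetic.

meta-diegetic, non-diegetic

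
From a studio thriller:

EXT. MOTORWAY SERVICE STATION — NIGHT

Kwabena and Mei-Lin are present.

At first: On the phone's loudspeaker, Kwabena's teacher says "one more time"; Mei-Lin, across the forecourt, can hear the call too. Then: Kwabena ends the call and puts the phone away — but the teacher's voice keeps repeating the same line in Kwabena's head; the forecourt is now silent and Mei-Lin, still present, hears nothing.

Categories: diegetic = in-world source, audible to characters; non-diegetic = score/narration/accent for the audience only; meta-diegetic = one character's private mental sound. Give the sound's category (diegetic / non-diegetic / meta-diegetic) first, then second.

diegetic, meta-diegetic

First: the loudspeaker is an in-world source; both Kwabena and Mei-Lin hear the call → diegetic.
Second: with the phone off, the voice continues only as Kwabena's private mental replay — Mei-Lin can't hear it → meta-diegetic.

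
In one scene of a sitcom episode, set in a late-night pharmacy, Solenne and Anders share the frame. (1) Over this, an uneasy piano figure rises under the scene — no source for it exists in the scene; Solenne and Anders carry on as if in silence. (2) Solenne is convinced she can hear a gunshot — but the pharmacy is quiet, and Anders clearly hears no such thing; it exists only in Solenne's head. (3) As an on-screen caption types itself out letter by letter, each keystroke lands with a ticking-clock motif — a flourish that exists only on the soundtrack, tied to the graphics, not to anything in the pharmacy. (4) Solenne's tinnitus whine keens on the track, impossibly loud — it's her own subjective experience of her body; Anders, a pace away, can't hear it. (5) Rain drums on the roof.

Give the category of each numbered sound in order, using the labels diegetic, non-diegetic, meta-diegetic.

(1) score with no on-screen or off-screen source; it exists for the audience alone → non-diegetic.
Sound (2): Solenne alone 'hears' it — an imagined sound, not present in the space, so meta-diegetic.
(3) is non-diegetic: sound married to a title/caption — outside the diegesis by definition.
(4) is meta-diegetic: it's Solenne's internal bodily sensation rendered as sound; only Solenne 'hears' it.
(5) rain is part of the location's real environment → diegetic.

non-diegetic, meta-diegetic, non-diegetic, meta-diegetic, diegetic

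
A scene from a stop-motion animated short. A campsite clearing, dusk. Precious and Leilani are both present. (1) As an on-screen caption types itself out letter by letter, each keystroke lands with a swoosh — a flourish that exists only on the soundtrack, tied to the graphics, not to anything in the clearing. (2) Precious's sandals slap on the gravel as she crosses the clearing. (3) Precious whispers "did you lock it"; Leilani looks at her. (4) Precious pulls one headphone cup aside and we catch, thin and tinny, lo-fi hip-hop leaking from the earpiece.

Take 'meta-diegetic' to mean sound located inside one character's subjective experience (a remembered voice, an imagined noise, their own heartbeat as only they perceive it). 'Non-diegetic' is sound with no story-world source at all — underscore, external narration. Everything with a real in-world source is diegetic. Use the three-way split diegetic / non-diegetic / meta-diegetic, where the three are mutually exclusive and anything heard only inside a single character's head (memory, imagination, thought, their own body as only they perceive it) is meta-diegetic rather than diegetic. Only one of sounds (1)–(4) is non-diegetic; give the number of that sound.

(1) sound married to a title/caption — outside the diegesis by definition → non-diegetic.
(2) it's the physical sound of Precious moving in the space → diegetic.
(3) is diegetic: on-screen dialogue — Precious speaks and Leilani is there to hear.
(4) is diegetic: it's leaking from a physical pair of headphones in the scene.
Only (1) is non-diegetic.

1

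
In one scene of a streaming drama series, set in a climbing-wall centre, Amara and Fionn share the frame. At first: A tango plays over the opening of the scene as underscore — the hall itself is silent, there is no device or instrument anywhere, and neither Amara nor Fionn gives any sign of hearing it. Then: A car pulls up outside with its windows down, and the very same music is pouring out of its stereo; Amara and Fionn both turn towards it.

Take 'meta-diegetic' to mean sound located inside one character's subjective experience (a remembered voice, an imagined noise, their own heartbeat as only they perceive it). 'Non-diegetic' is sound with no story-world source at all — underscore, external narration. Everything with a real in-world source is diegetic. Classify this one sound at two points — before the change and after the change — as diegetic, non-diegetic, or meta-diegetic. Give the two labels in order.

non-diegetic, diegetic

Before the change: no in-world source exists and no character can hear it — underscore → non-diegetic.
After the change: the car stereo is now a real source in the story world and the characters hear it → diegetic.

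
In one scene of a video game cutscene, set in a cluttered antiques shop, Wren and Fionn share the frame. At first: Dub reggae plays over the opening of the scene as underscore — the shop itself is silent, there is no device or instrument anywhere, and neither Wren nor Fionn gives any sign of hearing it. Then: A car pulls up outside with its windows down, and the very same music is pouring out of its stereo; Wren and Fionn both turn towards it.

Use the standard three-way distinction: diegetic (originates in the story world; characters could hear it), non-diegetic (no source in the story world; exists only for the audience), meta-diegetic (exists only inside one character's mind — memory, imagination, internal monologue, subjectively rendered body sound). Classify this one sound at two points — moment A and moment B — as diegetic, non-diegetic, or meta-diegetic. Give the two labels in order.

Moment A: no in-world source exists and no character can hear it — underscore → non-diegetic.
Moment B: the car stereo is now a real source in the story world and the characters hear it → diegetic.

non-diegetic, diegetic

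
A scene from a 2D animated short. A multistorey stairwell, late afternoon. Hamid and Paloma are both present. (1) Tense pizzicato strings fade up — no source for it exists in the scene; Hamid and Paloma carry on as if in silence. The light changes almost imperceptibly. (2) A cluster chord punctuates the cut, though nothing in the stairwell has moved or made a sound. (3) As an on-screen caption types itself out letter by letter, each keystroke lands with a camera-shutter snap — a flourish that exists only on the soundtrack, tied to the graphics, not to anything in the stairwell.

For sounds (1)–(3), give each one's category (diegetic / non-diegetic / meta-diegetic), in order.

Sound (1): score with no on-screen or off-screen source; it exists for the audience alone, so non-diegetic.
Sound (2): nothing in the scene produces it; it's an accent added for the audience, so non-diegetic.
(3) is non-diegetic: sound married to a title/caption — outside the diegesis by definition.

non-diegetic, non-diegetic, non-diegetic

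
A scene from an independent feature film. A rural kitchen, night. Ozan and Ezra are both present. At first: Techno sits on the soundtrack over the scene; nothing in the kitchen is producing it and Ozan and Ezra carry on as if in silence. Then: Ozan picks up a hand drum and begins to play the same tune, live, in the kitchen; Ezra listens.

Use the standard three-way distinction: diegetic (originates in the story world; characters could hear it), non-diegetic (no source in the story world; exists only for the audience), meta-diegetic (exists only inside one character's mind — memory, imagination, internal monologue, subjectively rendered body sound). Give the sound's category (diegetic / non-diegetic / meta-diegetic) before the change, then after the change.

non-diegetic, diegetic

Before the change: no in-world source exists and no character can hear it — underscore → non-diegetic.
After the change: a hand drum is now a real source in the story world and the characters hear it → diegetic.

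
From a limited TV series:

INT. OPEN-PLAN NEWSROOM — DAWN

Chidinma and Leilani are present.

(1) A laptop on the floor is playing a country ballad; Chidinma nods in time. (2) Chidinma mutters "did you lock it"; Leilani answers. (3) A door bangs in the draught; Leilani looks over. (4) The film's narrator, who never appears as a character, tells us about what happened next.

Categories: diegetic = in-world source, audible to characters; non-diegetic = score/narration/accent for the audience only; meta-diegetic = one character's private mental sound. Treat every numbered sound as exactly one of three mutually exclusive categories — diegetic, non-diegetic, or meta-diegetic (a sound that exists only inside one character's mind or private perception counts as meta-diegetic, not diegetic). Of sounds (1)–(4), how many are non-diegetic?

1

(1) is diegetic: the music comes from an on-screen device that Chidinma responds to.
Sound (2): spoken by a character present in the story world, so diegetic.
(3) is diegetic: a door is a real object/event in the scene's world.
(4) is non-diegetic: external voice-over — not a character, not heard by anyone in the scene.
Non-diegetic: (4) — that's 1.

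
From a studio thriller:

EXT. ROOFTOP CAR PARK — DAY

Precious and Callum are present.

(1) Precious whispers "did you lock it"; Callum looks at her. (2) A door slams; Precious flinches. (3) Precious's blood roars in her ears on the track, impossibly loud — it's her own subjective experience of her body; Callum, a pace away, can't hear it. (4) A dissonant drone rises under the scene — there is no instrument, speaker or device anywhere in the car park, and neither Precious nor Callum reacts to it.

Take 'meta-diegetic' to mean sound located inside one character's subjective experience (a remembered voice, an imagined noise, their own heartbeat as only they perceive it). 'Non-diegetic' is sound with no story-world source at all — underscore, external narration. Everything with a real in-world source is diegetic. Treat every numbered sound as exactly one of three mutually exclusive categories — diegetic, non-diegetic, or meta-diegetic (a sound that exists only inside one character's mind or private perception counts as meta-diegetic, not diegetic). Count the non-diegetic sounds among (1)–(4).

(1) is diegetic: spoken by a character present in the story world.
(2) a door is a real object/event in the scene's world → diegetic.
(3) point-of-audition from inside Precious's body; not a sound in the room → meta-diegetic.
(4) is non-diegetic: nothing in the car park produces it and the characters don't hear it — pure soundtrack.
Non-diegetic: (4) — that's 1.

1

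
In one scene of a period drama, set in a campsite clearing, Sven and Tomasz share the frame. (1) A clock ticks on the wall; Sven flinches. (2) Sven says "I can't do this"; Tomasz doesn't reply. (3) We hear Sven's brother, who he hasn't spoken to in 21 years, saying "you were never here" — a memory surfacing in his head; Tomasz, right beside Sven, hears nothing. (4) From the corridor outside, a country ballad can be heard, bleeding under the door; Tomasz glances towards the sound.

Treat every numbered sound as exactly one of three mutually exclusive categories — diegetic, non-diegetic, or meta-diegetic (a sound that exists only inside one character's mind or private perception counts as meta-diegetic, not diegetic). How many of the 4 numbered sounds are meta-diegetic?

(1) is diegetic: a clock is a real object/event in the scene's world.
Sound (2): spoken by a character present in the story world, so diegetic.
(3) is meta-diegetic: the voice is a memory playing only inside Sven's mind; Tomasz can't hear it.
(4) the music has an off-screen but real-world source and a character hears it → diegetic.
So 1 of the 4 is meta-diegetic: (3).

1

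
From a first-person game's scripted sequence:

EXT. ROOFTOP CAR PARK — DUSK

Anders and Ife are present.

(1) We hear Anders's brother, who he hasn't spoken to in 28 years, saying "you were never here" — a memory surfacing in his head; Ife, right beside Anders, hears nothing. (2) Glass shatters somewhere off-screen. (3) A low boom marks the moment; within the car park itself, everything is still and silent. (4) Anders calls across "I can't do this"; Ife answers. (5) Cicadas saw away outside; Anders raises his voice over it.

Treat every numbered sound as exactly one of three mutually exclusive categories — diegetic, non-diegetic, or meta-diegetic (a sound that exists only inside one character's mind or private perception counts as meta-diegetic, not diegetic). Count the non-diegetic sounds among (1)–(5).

Sound (1): the voice is a memory playing only inside Anders's mind; Ife can't hear it, so meta-diegetic.
(2) an in-world source (glass); characters could hear it → diegetic.
(3) an editorial stinger — it belongs to the cut, not the story world → non-diegetic.
Sound (4): Anders is a character speaking aloud in the scene, so diegetic.
(5) ambient/room sound belonging to the story's physical space → diegetic.
So 1 of the 5 is non-diegetic: (3).

1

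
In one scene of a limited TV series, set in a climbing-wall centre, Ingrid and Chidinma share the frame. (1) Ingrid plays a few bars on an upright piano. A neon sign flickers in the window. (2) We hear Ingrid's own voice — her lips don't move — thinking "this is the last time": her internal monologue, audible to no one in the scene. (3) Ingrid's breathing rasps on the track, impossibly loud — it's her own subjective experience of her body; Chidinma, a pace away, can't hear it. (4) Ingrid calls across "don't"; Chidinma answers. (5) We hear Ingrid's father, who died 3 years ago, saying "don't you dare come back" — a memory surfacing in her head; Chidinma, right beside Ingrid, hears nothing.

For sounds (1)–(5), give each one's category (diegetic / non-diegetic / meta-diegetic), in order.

Sound (1): Ingrid is producing the music live, in the story world, so diegetic.
(2) Ingrid's thought-voice: a private mental sound no other character can hear → meta-diegetic.
Sound (3): a subjective body sound — Ingrid's private perception, inaudible to Chidinma, so meta-diegetic.
Sound (4): on-screen dialogue — Ingrid speaks and Chidinma is there to hear, so diegetic.
Sound (5): the voice is a memory playing only inside Ingrid's mind; Chidinma can't hear it, so meta-diegetic.

diegetic, meta-diegetic, meta-diegetic, diegetic, meta-diegetic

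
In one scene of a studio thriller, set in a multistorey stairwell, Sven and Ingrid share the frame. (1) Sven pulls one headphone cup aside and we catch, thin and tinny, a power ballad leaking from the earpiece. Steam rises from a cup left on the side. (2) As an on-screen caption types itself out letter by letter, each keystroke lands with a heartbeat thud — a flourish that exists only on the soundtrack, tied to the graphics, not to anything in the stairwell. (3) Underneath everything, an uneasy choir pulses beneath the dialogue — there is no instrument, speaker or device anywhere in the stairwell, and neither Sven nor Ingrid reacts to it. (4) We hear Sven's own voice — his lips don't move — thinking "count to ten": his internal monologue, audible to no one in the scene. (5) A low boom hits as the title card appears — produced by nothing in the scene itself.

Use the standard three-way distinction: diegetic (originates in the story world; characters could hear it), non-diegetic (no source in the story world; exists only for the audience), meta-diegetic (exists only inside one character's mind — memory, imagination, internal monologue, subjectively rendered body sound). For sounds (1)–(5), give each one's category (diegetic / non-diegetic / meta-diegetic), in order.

Sound (1): it's leaking from a physical pair of headphones in the scene, so diegetic.
(2) it accompanies on-screen graphics, not anything inside the story world → non-diegetic.
(3) is non-diegetic: score with no on-screen or off-screen source; it exists for the audience alone.
(4) internal monologue — inside Sven's mind, not spoken into the scene → meta-diegetic.
Sound (5): an editorial stinger — it belongs to the cut, not the story world, so non-diegetic.

diegetic, non-diegetic, non-diegetic, meta-diegetic, non-diegetic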